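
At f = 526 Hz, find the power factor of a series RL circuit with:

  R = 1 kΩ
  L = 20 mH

Step 1 — Angular frequency: ω = 2π·f = 2π·526 = 3305 rad/s.
Step 2 — Component impedances:
  R: Z = R = 1000 Ω
  L: Z = jωL = j·3305·0.02 = 0 + j66.1 Ω
Step 3 — Series combination: Z_total = R + L = 1000 + j66.1 Ω = 1002∠3.8° Ω.
Step 4 — Power factor: PF = cos(φ) = Re(Z)/|Z| = 1000/1002.2 = 0.9978.
Step 5 — Type: Im(Z) = 66.1 ⇒ lagging (phase φ = 3.8°).

PF = 0.9978 (lagging, φ = 3.8°)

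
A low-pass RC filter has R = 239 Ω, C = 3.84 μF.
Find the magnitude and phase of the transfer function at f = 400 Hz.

Step 1 — Angular frequency: ω = 2π·400 = 2513 rad/s.
Step 2 — Transfer function: H(jω) = 1/(1 + jωRC).
Step 3 — Denominator: 1 + jωRC = 1 + j·2513·239·3.84e-06 = 1 + j2.307.
Step 4 — H = 0.1582 - j0.3649.
Step 5 — Magnitude: |H| = 0.3978 (-8.0 dB); phase: φ = -66.6°.

|H| = 0.3978 (-8.0 dB), φ = -66.6°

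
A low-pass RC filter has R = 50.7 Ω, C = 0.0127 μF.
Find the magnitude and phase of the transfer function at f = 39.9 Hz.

Step 1 — Angular frequency: ω = 2π·39.9 = 250.7 rad/s.
Step 2 — Transfer function: H(jω) = 1/(1 + jωRC).
Step 3 — Denominator: 1 + jωRC = 1 + j·250.7·50.7·1.27e-08 = 1 + j0.0001614.
Step 4 — H = 1 - j0.0001614.
Step 5 — Magnitude: |H| = 1 (-0.0 dB); phase: φ = -0.0°.

|H| = 1 (-0.0 dB), φ = -0.0°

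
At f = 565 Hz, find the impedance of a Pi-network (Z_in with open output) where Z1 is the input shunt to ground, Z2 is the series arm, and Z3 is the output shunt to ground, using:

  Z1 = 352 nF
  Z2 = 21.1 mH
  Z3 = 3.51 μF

Step 1 — Angular frequency: ω = 2π·f = 2π·565 = 3550 rad/s.
Step 2 — Component impedances:
  Z1: Z = 1/(jωC) = -j/(ω·C) = 0 - j800.3 Ω
  Z2: Z = jωL = j·3550·0.0211 = 0 + j74.9 Ω
  Z3: Z = 1/(jωC) = -j/(ω·C) = 0 - j80.25 Ω
Step 3 — With open output, the series arm Z2 and the output shunt Z3 appear in series to ground: Z2 + Z3 = 0 - j5.349 Ω.
Step 4 — Parallel with input shunt Z1: Z_in = Z1 || (Z2 + Z3) = 0 - j5.313 Ω = 5.313∠-90.0° Ω.

Z = 0 - j5.313 Ω = 5.313∠-90.0° Ω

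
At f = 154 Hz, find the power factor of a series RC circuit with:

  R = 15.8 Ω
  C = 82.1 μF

Step 1 — Angular frequency: ω = 2π·f = 2π·154 = 967.6 rad/s.
Step 2 — Component impedances:
  R: Z = R = 15.8 Ω
  C: Z = 1/(jωC) = -j/(ω·C) = 0 - j12.59 Ω
Step 3 — Series combination: Z_total = R + C = 15.8 - j12.59 Ω = 20.2∠-38.5° Ω.
Step 4 — Power factor: PF = cos(φ) = Re(Z)/|Z| = 15.8/20.201 = 0.7821.
Step 5 — Type: Im(Z) = -12.59 ⇒ leading (phase φ = -38.5°).

PF = 0.7821 (leading, φ = -38.5°)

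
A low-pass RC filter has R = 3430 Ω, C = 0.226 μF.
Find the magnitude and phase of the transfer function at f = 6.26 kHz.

Step 1 — Angular frequency: ω = 2π·6260 = 3.933e+04 rad/s.
Step 2 — Transfer function: H(jω) = 1/(1 + jωRC).
Step 3 — Denominator: 1 + jωRC = 1 + j·3.933e+04·3430·2.26e-07 = 1 + j30.49.
Step 4 — H = 0.001075 - j0.03276.
Step 5 — Magnitude: |H| = 0.03278 (-29.7 dB); phase: φ = -88.1°.

|H| = 0.03278 (-29.7 dB), φ = -88.1°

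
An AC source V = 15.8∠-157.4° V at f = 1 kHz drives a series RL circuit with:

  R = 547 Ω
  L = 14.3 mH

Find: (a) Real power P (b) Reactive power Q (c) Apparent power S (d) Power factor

Step 1 — Angular frequency: ω = 2π·f = 2π·1000 = 6283 rad/s.
Step 2 — Component impedances:
  R: Z = R = 547 Ω
  L: Z = jωL = j·6283·0.0143 = 0 + j89.85 Ω
Step 3 — Series combination: Z_total = R + L = 547 + j89.85 Ω = 554.3∠9.3° Ω.
Step 4 — Source phasor: V = 15.8∠-157.4° V = -14.59 - j6.072 V.
Step 5 — Current: I = V / Z = -0.02774 - j0.006544 A = 0.0285∠-166.7° A.
Step 6 — Complex power: S = V·I* = 0.4444 + j0.07299 VA.
Step 7 — Real power: P = Re(S) = 0.4444 W.
Step 8 — Reactive power: Q = Im(S) = 0.07299 VAR.
Step 9 — Apparent power: |S| = 0.4503 VA.
Step 10 — Power factor: PF = P/|S| = 0.9868 (lagging).

(a) P = 0.4444 W  (b) Q = 0.07299 VAR  (c) S = 0.4503 VA  (d) PF = 0.9868 (lagging)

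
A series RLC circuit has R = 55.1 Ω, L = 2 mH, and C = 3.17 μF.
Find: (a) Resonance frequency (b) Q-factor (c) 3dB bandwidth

Step 1 — Resonance condition Im(Z)=0 gives ω₀ = 1/√(LC).
Step 2 — ω₀ = 1/√(0.002·3.17e-06) = 1.256e+04 rad/s.
Step 3 — f₀ = ω₀/(2π) = 1999 Hz.
Step 4 — Series Q: Q = ω₀L/R = 1.256e+04·0.002/55.1 = 0.4559.
Step 5 — 3dB bandwidth: Δω = ω₀/Q = 2.755e+04 rad/s; BW = Δω/(2π) = 4385 Hz.

(a) f₀ = 1999 Hz  (b) Q = 0.4559  (c) BW = 4385 Hz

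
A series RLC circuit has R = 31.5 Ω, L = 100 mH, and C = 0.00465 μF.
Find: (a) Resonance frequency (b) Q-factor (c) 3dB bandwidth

Step 1 — Resonance: ω₀ = 1/√(LC) = 1/√(0.1·4.65e-09) = 4.637e+04 rad/s.
Step 2 — f₀ = ω₀/(2π) = 7381 Hz.
Step 3 — Series Q: Q = ω₀L/R = 4.637e+04·0.1/31.5 = 147.2.
Step 4 — Bandwidth: Δω = ω₀/Q = 315 rad/s; BW = Δω/(2π) = 50.13 Hz.

(a) f₀ = 7381 Hz  (b) Q = 147.2  (c) BW = 50.13 Hz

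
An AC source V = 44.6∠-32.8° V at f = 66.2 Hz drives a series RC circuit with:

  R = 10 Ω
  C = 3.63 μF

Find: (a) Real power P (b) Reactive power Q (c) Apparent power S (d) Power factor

Step 1 — Angular frequency: ω = 2π·f = 2π·66.2 = 415.9 rad/s.
Step 2 — Component impedances:
  R: Z = R = 10 Ω
  C: Z = 1/(jωC) = -j/(ω·C) = 0 - j662.3 Ω
Step 3 — Series combination: Z_total = R + C = 10 - j662.3 Ω = 662.4∠-89.1° Ω.
Step 4 — Source phasor: V = 44.6∠-32.8° V = 37.49 - j24.16 V.
Step 5 — Current: I = V / Z = 0.03733 + j0.05604 A = 0.06733∠56.3° A.
Step 6 — Complex power: S = V·I* = 0.04534 - j3.003 VA.
Step 7 — Real power: P = Re(S) = 0.04534 W.
Step 8 — Reactive power: Q = Im(S) = -3.003 VAR.
Step 9 — Apparent power: |S| = 3.003 VA.
Step 10 — Power factor: PF = P/|S| = 0.0151 (leading).

(a) P = 0.04534 W  (b) Q = -3.003 VAR  (c) S = 3.003 VA  (d) PF = 0.0151 (leading)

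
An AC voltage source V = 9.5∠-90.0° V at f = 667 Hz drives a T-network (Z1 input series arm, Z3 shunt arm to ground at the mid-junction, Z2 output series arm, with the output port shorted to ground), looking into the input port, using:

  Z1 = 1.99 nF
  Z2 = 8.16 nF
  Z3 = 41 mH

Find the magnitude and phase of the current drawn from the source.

Step 1 — Angular frequency: ω = 2π·f = 2π·667 = 4191 rad/s.
Step 2 — Component impedances:
  Z1: Z = 1/(jωC) = -j/(ω·C) = 0 - j1.199e+05 Ω
  Z2: Z = 1/(jωC) = -j/(ω·C) = 0 - j2.924e+04 Ω
  Z3: Z = jωL = j·4191·0.041 = 0 + j171.8 Ω
Step 3 — With the output port shorted to ground, the output series arm Z2 runs from the junction to ground; the shunt arm Z3 also runs from the junction to ground. They appear in parallel: Z3 || Z2 = 0 + j172.8 Ω.
Step 4 — Series with input arm Z1: Z_in = Z1 + (Z3 || Z2) = 0 - j1.197e+05 Ω = 1.197e+05∠-90.0° Ω.
Step 5 — Source phasor: V = 9.5∠-90.0° V = 0 - j9.5 V.
Step 6 — Ohm's law: I = V / Z_total = (0 - j9.5) / (0 - j1.197e+05) = 7.934e-05 A.
Step 7 — Convert to polar: |I| = 7.934e-05 A, ∠I = 0.0°.

I = 7.934e-05∠0.0° A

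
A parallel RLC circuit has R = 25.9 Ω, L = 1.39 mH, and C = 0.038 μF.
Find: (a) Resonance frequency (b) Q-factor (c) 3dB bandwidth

Step 1 — Resonance: ω₀ = 1/√(LC) = 1/√(0.00139·3.8e-08) = 1.376e+05 rad/s.
Step 2 — f₀ = ω₀/(2π) = 2.19e+04 Hz.
Step 3 — Parallel Q: Q = R/(ω₀L) = 25.9/(1.376e+05·0.00139) = 0.1354.
Step 4 — Bandwidth: Δω = ω₀/Q = 1.016e+06 rad/s; BW = Δω/(2π) = 1.617e+05 Hz.

(a) f₀ = 2.19e+04 Hz  (b) Q = 0.1354  (c) BW = 1.617e+05 Hz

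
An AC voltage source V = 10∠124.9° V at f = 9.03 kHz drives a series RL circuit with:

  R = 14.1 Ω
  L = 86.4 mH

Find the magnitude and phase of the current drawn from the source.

Step 1 — Angular frequency: ω = 2π·f = 2π·9030 = 5.674e+04 rad/s.
Step 2 — Component impedances:
  R: Z = R = 14.1 Ω
  L: Z = jωL = j·5.674e+04·0.0864 = 0 + j4902 Ω
Step 3 — Series combination: Z_total = R + L = 14.1 + j4902 Ω = 4902∠89.8° Ω.
Step 4 — Source phasor: V = 10∠124.9° V = -5.721 + j8.202 V.
Step 5 — Ohm's law: I = V / Z_total = (-5.721 + j8.202) / (14.1 + j4902) = 0.00167 + j0.001172 A.
Step 6 — Convert to polar: |I| = 0.00204 A, ∠I = 35.1°.

I = 0.00204∠35.1° A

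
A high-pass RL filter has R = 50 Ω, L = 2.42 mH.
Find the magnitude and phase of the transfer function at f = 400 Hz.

Step 1 — Angular frequency: ω = 2π·400 = 2513 rad/s.
Step 2 — Transfer function: H(jω) = jωL/(R + jωL).
Step 3 — Numerator jωL = j·6.082; denominator R + jωL = 50 + j6.082.
Step 4 — H = 0.01458 + j0.1199.
Step 5 — Magnitude: |H| = 0.1208 (-18.4 dB); phase: φ = 83.1°.

|H| = 0.1208 (-18.4 dB), φ = 83.1°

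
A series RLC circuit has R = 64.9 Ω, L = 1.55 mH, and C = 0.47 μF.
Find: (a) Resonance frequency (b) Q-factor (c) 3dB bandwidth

Step 1 — Resonance: ω₀ = 1/√(LC) = 1/√(0.00155·4.7e-07) = 3.705e+04 rad/s.
Step 2 — f₀ = ω₀/(2π) = 5897 Hz.
Step 3 — Series Q: Q = ω₀L/R = 3.705e+04·0.00155/64.9 = 0.8849.
Step 4 — Bandwidth: Δω = ω₀/Q = 4.187e+04 rad/s; BW = Δω/(2π) = 6664 Hz.

(a) f₀ = 5897 Hz  (b) Q = 0.8849  (c) BW = 6664 Hz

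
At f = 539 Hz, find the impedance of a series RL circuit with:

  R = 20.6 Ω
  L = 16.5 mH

Step 1 — Angular frequency: ω = 2π·f = 2π·539 = 3387 rad/s.
Step 2 — Component impedances:
  R: Z = R = 20.6 Ω
  L: Z = jωL = j·3387·0.0165 = 0 + j55.88 Ω
Step 3 — Series combination: Z_total = R + L = 20.6 + j55.88 Ω = 59.56∠69.8° Ω.

Z = 20.6 + j55.88 Ω = 59.56∠69.8° Ω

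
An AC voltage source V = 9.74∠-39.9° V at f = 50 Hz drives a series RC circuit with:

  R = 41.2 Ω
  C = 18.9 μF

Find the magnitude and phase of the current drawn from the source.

Step 1 — Angular frequency: ω = 2π·f = 2π·50 = 314.2 rad/s.
Step 2 — Component impedances:
  R: Z = R = 41.2 Ω
  C: Z = 1/(jωC) = -j/(ω·C) = 0 - j168.4 Ω
Step 3 — Series combination: Z_total = R + C = 41.2 - j168.4 Ω = 173.4∠-76.3° Ω.
Step 4 — Source phasor: V = 9.74∠-39.9° V = 7.472 - j6.248 V.
Step 5 — Ohm's law: I = V / Z_total = (7.472 - j6.248) / (41.2 - j168.4) = 0.04524 + j0.0333 A.
Step 6 — Convert to polar: |I| = 0.05618 A, ∠I = 36.4°.

I = 0.05618∠36.4° A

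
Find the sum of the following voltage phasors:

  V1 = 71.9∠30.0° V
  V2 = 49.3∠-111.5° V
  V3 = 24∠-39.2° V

Step 1 — Convert each phasor to rectangular form:
  V1 = 71.9·(cos(30.0°) + j·sin(30.0°)) = 62.27 + j35.95 V
  V2 = 49.3·(cos(-111.5°) + j·sin(-111.5°)) = -18.07 - j45.87 V
  V3 = 24·(cos(-39.2°) + j·sin(-39.2°)) = 18.6 - j15.17 V
Step 2 — Sum components: V_total = 62.8 - j25.09 V.
Step 3 — Convert to polar: |V_total| = 67.62 V, ∠V_total = -21.8°.

V_total = 67.62∠-21.8° V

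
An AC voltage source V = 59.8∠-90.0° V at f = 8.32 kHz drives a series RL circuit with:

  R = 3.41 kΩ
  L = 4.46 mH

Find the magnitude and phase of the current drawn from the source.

Step 1 — Angular frequency: ω = 2π·f = 2π·8320 = 5.228e+04 rad/s.
Step 2 — Component impedances:
  R: Z = R = 3410 Ω
  L: Z = jωL = j·5.228e+04·0.00446 = 0 + j233.2 Ω
Step 3 — Series combination: Z_total = R + L = 3410 + j233.2 Ω = 3418∠3.9° Ω.
Step 4 — Source phasor: V = 59.8∠-90.0° V = 0 - j59.8 V.
Step 5 — Ohm's law: I = V / Z_total = (0 - j59.8) / (3410 + j233.2) = -0.001193 - j0.01746 A.
Step 6 — Convert to polar: |I| = 0.0175 A, ∠I = -93.9°.

I = 0.0175∠-93.9° A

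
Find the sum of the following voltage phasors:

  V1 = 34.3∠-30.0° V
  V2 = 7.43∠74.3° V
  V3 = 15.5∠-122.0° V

Step 1 — Convert each phasor to rectangular form:
  V1 = 34.3·(cos(-30.0°) + j·sin(-30.0°)) = 29.7 - j17.15 V
  V2 = 7.43·(cos(74.3°) + j·sin(74.3°)) = 2.011 + j7.153 V
  V3 = 15.5·(cos(-122.0°) + j·sin(-122.0°)) = -8.214 - j13.14 V
Step 2 — Sum components: V_total = 23.5 - j23.14 V.
Step 3 — Convert to polar: |V_total| = 32.98 V, ∠V_total = -44.6°.

V_total = 32.98∠-44.6° V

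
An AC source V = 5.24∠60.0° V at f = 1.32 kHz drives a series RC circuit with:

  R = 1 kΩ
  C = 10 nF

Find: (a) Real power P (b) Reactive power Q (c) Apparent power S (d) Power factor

Step 1 — Angular frequency: ω = 2π·f = 2π·1320 = 8294 rad/s.
Step 2 — Component impedances:
  R: Z = R = 1000 Ω
  C: Z = 1/(jωC) = -j/(ω·C) = 0 - j1.206e+04 Ω
Step 3 — Series combination: Z_total = R + C = 1000 - j1.206e+04 Ω = 1.21e+04∠-85.3° Ω.
Step 4 — Source phasor: V = 5.24∠60.0° V = 2.62 + j4.538 V.
Step 5 — Current: I = V / Z = -0.0003559 + j0.0002468 A = 0.0004331∠145.3° A.
Step 6 — Complex power: S = V·I* = 0.0001876 - j0.002262 VA.
Step 7 — Real power: P = Re(S) = 0.0001876 W.
Step 8 — Reactive power: Q = Im(S) = -0.002262 VAR.
Step 9 — Apparent power: |S| = 0.002269 VA.
Step 10 — Power factor: PF = P/|S| = 0.08265 (leading).

(a) P = 0.0001876 W  (b) Q = -0.002262 VAR  (c) S = 0.002269 VA  (d) PF = 0.08265 (leading)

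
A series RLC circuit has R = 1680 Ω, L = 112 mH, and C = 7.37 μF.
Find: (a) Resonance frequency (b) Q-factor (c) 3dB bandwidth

Step 1 — Resonance: ω₀ = 1/√(LC) = 1/√(0.112·7.37e-06) = 1101 rad/s.
Step 2 — f₀ = ω₀/(2π) = 175.2 Hz.
Step 3 — Series Q: Q = ω₀L/R = 1101·0.112/1680 = 0.07338.
Step 4 — Bandwidth: Δω = ω₀/Q = 1.5e+04 rad/s; BW = Δω/(2π) = 2387 Hz.

(a) f₀ = 175.2 Hz  (b) Q = 0.07338  (c) BW = 2387 Hz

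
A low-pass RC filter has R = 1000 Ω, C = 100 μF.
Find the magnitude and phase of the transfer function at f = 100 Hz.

Step 1 — Angular frequency: ω = 2π·100 = 628.3 rad/s.
Step 2 — Transfer function: H(jω) = 1/(1 + jωRC).
Step 3 — Denominator: 1 + jωRC = 1 + j·628.3·1000·0.0001 = 1 + j62.83.
Step 4 — H = 0.0002532 - j0.01591.
Step 5 — Magnitude: |H| = 0.01591 (-36.0 dB); phase: φ = -89.1°.

|H| = 0.01591 (-36.0 dB), φ = -89.1°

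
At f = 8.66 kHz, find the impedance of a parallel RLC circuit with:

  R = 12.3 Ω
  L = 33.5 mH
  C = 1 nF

Step 1 — Angular frequency: ω = 2π·f = 2π·8660 = 5.441e+04 rad/s.
Step 2 — Component impedances:
  R: Z = R = 12.3 Ω
  L: Z = jωL = j·5.441e+04·0.0335 = 0 + j1823 Ω
  C: Z = 1/(jωC) = -j/(ω·C) = 0 - j1.838e+04 Ω
Step 3 — Parallel combination: 1/Z_total = 1/R + 1/L + 1/C; Z_total = 12.3 + j0.07476 Ω = 12.3∠0.3° Ω.

Z = 12.3 + j0.07476 Ω = 12.3∠0.3° Ω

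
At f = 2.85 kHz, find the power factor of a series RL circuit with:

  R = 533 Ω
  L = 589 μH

Step 1 — Angular frequency: ω = 2π·f = 2π·2850 = 1.791e+04 rad/s.
Step 2 — Component impedances:
  R: Z = R = 533 Ω
  L: Z = jωL = j·1.791e+04·0.000589 = 0 + j10.55 Ω
Step 3 — Series combination: Z_total = R + L = 533 + j10.55 Ω = 533.1∠1.1° Ω.
Step 4 — Power factor: PF = cos(φ) = Re(Z)/|Z| = 533/533.1 = 0.9998.
Step 5 — Type: Im(Z) = 10.55 ⇒ lagging (phase φ = 1.1°).

PF = 0.9998 (lagging, φ = 1.1°)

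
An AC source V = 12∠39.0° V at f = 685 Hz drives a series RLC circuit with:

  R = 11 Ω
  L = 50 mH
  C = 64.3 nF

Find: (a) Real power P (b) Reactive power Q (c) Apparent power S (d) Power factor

Step 1 — Angular frequency: ω = 2π·f = 2π·685 = 4304 rad/s.
Step 2 — Component impedances:
  R: Z = R = 11 Ω
  L: Z = jωL = j·4304·0.05 = 0 + j215.2 Ω
  C: Z = 1/(jωC) = -j/(ω·C) = 0 - j3613 Ω
Step 3 — Series combination: Z_total = R + L + C = 11 - j3398 Ω = 3398∠-89.8° Ω.
Step 4 — Source phasor: V = 12∠39.0° V = 9.326 + j7.552 V.
Step 5 — Current: I = V / Z = -0.002213 + j0.002751 A = 0.003531∠128.8° A.
Step 6 — Complex power: S = V·I* = 0.0001372 - j0.04237 VA.
Step 7 — Real power: P = Re(S) = 0.0001372 W.
Step 8 — Reactive power: Q = Im(S) = -0.04237 VAR.
Step 9 — Apparent power: |S| = 0.04237 VA.
Step 10 — Power factor: PF = P/|S| = 0.003237 (leading).

(a) P = 0.0001372 W  (b) Q = -0.04237 VAR  (c) S = 0.04237 VA  (d) PF = 0.003237 (leading)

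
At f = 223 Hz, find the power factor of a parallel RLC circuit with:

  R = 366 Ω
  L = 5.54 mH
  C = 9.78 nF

Step 1 — Angular frequency: ω = 2π·f = 2π·223 = 1401 rad/s.
Step 2 — Component impedances:
  R: Z = R = 366 Ω
  L: Z = jωL = j·1401·0.00554 = 0 + j7.762 Ω
  C: Z = 1/(jωC) = -j/(ω·C) = 0 - j7.298e+04 Ω
Step 3 — Parallel combination: 1/Z_total = 1/R + 1/L + 1/C; Z_total = 0.1646 + j7.76 Ω = 7.761∠88.8° Ω.
Step 4 — Power factor: PF = cos(φ) = Re(Z)/|Z| = 0.1646/7.761 = 0.02121.
Step 5 — Type: Im(Z) = 7.76 ⇒ lagging (phase φ = 88.8°).

PF = 0.02121 (lagging, φ = 88.8°)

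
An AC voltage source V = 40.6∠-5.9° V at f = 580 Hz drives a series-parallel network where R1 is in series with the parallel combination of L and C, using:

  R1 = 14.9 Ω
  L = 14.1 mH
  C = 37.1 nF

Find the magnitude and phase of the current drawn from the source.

Step 1 — Angular frequency: ω = 2π·f = 2π·580 = 3644 rad/s.
Step 2 — Component impedances:
  R1: Z = R = 14.9 Ω
  L: Z = jωL = j·3644·0.0141 = 0 + j51.38 Ω
  C: Z = 1/(jωC) = -j/(ω·C) = 0 - j7396 Ω
Step 3 — Parallel branch: L || C = 1/(1/L + 1/C) = 0 + j51.74 Ω.
Step 4 — Series with R1: Z_total = R1 + (L || C) = 14.9 + j51.74 Ω = 53.85∠73.9° Ω.
Step 5 — Source phasor: V = 40.6∠-5.9° V = 40.38 - j4.173 V.
Step 6 — Ohm's law: I = V / Z_total = (40.38 - j4.173) / (14.9 + j51.74) = 0.1331 - j0.7422 A.
Step 7 — Convert to polar: |I| = 0.754 A, ∠I = -79.8°.

I = 0.754∠-79.8° A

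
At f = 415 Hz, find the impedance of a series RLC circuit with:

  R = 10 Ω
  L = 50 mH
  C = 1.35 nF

Step 1 — Angular frequency: ω = 2π·f = 2π·415 = 2608 rad/s.
Step 2 — Component impedances:
  R: Z = R = 10 Ω
  L: Z = jωL = j·2608·0.05 = 0 + j130.4 Ω
  C: Z = 1/(jωC) = -j/(ω·C) = 0 - j2.841e+05 Ω
Step 3 — Series combination: Z_total = R + L + C = 10 - j2.839e+05 Ω = 2.839e+05∠-90.0° Ω.

Z = 10 - j2.839e+05 Ω = 2.839e+05∠-90.0° Ω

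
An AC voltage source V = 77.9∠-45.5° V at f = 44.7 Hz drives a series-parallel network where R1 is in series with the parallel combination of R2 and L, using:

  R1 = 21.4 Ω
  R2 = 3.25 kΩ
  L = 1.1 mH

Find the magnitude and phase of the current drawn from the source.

Step 1 — Angular frequency: ω = 2π·f = 2π·44.7 = 280.9 rad/s.
Step 2 — Component impedances:
  R1: Z = R = 21.4 Ω
  R2: Z = R = 3250 Ω
  L: Z = jωL = j·280.9·0.0011 = 0 + j0.3089 Ω
Step 3 — Parallel branch: R2 || L = 1/(1/R2 + 1/L) = 2.937e-05 + j0.3089 Ω.
Step 4 — Series with R1: Z_total = R1 + (R2 || L) = 21.4 + j0.3089 Ω = 21.4∠0.8° Ω.
Step 5 — Source phasor: V = 77.9∠-45.5° V = 54.6 - j55.56 V.
Step 6 — Ohm's law: I = V / Z_total = (54.6 - j55.56) / (21.4 + j0.3089) = 2.513 - j2.633 A.
Step 7 — Convert to polar: |I| = 3.64 A, ∠I = -46.3°.

I = 3.64∠-46.3° A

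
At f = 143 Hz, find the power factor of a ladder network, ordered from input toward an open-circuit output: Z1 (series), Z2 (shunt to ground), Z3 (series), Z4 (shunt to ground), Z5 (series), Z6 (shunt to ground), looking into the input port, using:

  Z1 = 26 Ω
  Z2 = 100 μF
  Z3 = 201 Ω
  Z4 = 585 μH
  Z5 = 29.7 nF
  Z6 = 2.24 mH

Step 1 — Angular frequency: ω = 2π·f = 2π·143 = 898.5 rad/s.
Step 2 — Component impedances:
  Z1: Z = R = 26 Ω
  Z2: Z = 1/(jωC) = -j/(ω·C) = 0 - j11.13 Ω
  Z3: Z = R = 201 Ω
  Z4: Z = jωL = j·898.5·0.000585 = 0 + j0.5256 Ω
  Z5: Z = 1/(jωC) = -j/(ω·C) = 0 - j3.747e+04 Ω
  Z6: Z = jωL = j·898.5·0.00224 = 0 + j2.013 Ω
Step 3 — Ladder network (open output): work backward from the far end, alternating series and parallel combinations. Z_in = 26.61 - j11.1 Ω = 28.84∠-22.6° Ω.
Step 4 — Power factor: PF = cos(φ) = Re(Z)/|Z| = 26.615/28.835 = 0.923.
Step 5 — Type: Im(Z) = -11.1 ⇒ leading (phase φ = -22.6°).

PF = 0.923 (leading, φ = -22.6°)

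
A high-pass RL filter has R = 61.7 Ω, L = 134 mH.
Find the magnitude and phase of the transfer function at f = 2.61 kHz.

Step 1 — Angular frequency: ω = 2π·2610 = 1.64e+04 rad/s.
Step 2 — Transfer function: H(jω) = jωL/(R + jωL).
Step 3 — Numerator jωL = j·2197; denominator R + jωL = 61.7 + j2197.
Step 4 — H = 0.9992 + j0.02806.
Step 5 — Magnitude: |H| = 0.9996 (-0.0 dB); phase: φ = 1.6°.

|H| = 0.9996 (-0.0 dB), φ = 1.6°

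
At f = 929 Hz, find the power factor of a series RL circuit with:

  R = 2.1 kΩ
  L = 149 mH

Step 1 — Angular frequency: ω = 2π·f = 2π·929 = 5837 rad/s.
Step 2 — Component impedances:
  R: Z = R = 2100 Ω
  L: Z = jωL = j·5837·0.149 = 0 + j869.7 Ω
Step 3 — Series combination: Z_total = R + L = 2100 + j869.7 Ω = 2273∠22.5° Ω.
Step 4 — Power factor: PF = cos(φ) = Re(Z)/|Z| = 2100/2273 = 0.9239.
Step 5 — Type: Im(Z) = 869.7 ⇒ lagging (phase φ = 22.5°).

PF = 0.9239 (lagging, φ = 22.5°)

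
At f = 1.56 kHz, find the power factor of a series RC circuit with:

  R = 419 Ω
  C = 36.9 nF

Step 1 — Angular frequency: ω = 2π·f = 2π·1560 = 9802 rad/s.
Step 2 — Component impedances:
  R: Z = R = 419 Ω
  C: Z = 1/(jωC) = -j/(ω·C) = 0 - j2765 Ω
Step 3 — Series combination: Z_total = R + C = 419 - j2765 Ω = 2796∠-81.4° Ω.
Step 4 — Power factor: PF = cos(φ) = Re(Z)/|Z| = 419/2796.4 = 0.1498.
Step 5 — Type: Im(Z) = -2765 ⇒ leading (phase φ = -81.4°).

PF = 0.1498 (leading, φ = -81.4°)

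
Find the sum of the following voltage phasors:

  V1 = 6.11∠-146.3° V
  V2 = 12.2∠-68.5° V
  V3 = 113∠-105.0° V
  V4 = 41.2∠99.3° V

Step 1 — Convert each phasor to rectangular form:
  V1 = 6.11·(cos(-146.3°) + j·sin(-146.3°)) = -5.083 - j3.39 V
  V2 = 12.2·(cos(-68.5°) + j·sin(-68.5°)) = 4.471 - j11.35 V
  V3 = 113·(cos(-105.0°) + j·sin(-105.0°)) = -29.25 - j109.1 V
  V4 = 41.2·(cos(99.3°) + j·sin(99.3°)) = -6.658 + j40.66 V
Step 2 — Sum components: V_total = -36.52 - j83.23 V.
Step 3 — Convert to polar: |V_total| = 90.89 V, ∠V_total = -113.7°.

V_total = 90.89∠-113.7° V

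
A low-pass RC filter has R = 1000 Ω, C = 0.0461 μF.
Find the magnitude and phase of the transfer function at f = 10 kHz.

Step 1 — Angular frequency: ω = 2π·1e+04 = 6.283e+04 rad/s.
Step 2 — Transfer function: H(jω) = 1/(1 + jωRC).
Step 3 — Denominator: 1 + jωRC = 1 + j·6.283e+04·1000·4.61e-08 = 1 + j2.897.
Step 4 — H = 0.1065 - j0.3085.
Step 5 — Magnitude: |H| = 0.3263 (-9.7 dB); phase: φ = -71.0°.

|H| = 0.3263 (-9.7 dB), φ = -71.0°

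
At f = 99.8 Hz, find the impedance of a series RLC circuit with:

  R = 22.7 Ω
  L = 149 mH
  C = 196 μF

Step 1 — Angular frequency: ω = 2π·f = 2π·99.8 = 627.1 rad/s.
Step 2 — Component impedances:
  R: Z = R = 22.7 Ω
  L: Z = jωL = j·627.1·0.149 = 0 + j93.43 Ω
  C: Z = 1/(jωC) = -j/(ω·C) = 0 - j8.136 Ω
Step 3 — Series combination: Z_total = R + L + C = 22.7 + j85.3 Ω = 88.26∠75.1° Ω.

Z = 22.7 + j85.3 Ω = 88.26∠75.1° Ω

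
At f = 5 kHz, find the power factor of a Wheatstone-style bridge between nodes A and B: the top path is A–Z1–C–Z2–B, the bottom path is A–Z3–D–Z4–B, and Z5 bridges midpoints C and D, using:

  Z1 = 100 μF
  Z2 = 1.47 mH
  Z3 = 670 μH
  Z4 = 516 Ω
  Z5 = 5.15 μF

Step 1 — Angular frequency: ω = 2π·f = 2π·5000 = 3.142e+04 rad/s.
Step 2 — Component impedances:
  Z1: Z = 1/(jωC) = -j/(ω·C) = 0 - j0.3183 Ω
  Z2: Z = jωL = j·3.142e+04·0.00147 = 0 + j46.18 Ω
  Z3: Z = jωL = j·3.142e+04·0.00067 = 0 + j21.05 Ω
  Z4: Z = R = 516 Ω
  Z5: Z = 1/(jωC) = -j/(ω·C) = 0 - j6.181 Ω
Step 3 — Bridge requires nodal analysis (the Z5 bridge couples midpoints C and D, so the two paths cannot be reduced to a simple series/parallel combination). Setting node B to ground and injecting 1 A at node A, the 3-node admittance system at A, C, D solves to V_A = Z_AB = 4.136 + j45.56 Ω = 45.74∠84.8° Ω.
Step 4 — Power factor: PF = cos(φ) = Re(Z)/|Z| = 4.1357/45.744 = 0.09041.
Step 5 — Type: Im(Z) = 45.56 ⇒ lagging (phase φ = 84.8°).

PF = 0.09041 (lagging, φ = 84.8°)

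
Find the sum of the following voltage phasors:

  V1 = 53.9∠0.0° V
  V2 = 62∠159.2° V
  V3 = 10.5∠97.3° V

Step 1 — Convert each phasor to rectangular form:
  V1 = 53.9·(cos(0.0°) + j·sin(0.0°)) = 53.9 V
  V2 = 62·(cos(159.2°) + j·sin(159.2°)) = -57.96 + j22.02 V
  V3 = 10.5·(cos(97.3°) + j·sin(97.3°)) = -1.334 + j10.41 V
Step 2 — Sum components: V_total = -5.393 + j32.43 V.
Step 3 — Convert to polar: |V_total| = 32.88 V, ∠V_total = 99.4°.

V_total = 32.88∠99.4° V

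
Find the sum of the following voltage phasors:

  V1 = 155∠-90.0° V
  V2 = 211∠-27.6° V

Step 1 — Convert each phasor to rectangular form:
  V1 = 155·(cos(-90.0°) + j·sin(-90.0°)) = 0 - j155 V
  V2 = 211·(cos(-27.6°) + j·sin(-27.6°)) = 187 - j97.76 V
Step 2 — Sum components: V_total = 187 - j252.8 V.
Step 3 — Convert to polar: |V_total| = 314.4 V, ∠V_total = -53.5°.

V_total = 314.4∠-53.5° V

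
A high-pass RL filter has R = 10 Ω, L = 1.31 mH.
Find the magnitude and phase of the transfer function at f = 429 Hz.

Step 1 — Angular frequency: ω = 2π·429 = 2695 rad/s.
Step 2 — Transfer function: H(jω) = jωL/(R + jωL).
Step 3 — Numerator jωL = j·3.531; denominator R + jωL = 10 + j3.531.
Step 4 — H = 0.1109 + j0.314.
Step 5 — Magnitude: |H| = 0.333 (-9.6 dB); phase: φ = 70.6°.

|H| = 0.333 (-9.6 dB), φ = 70.6°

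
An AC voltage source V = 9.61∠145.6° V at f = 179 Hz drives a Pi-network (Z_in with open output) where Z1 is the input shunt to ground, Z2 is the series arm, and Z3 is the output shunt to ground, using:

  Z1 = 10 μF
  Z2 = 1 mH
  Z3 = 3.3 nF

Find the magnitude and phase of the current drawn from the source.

Step 1 — Angular frequency: ω = 2π·f = 2π·179 = 1125 rad/s.
Step 2 — Component impedances:
  Z1: Z = 1/(jωC) = -j/(ω·C) = 0 - j88.91 Ω
  Z2: Z = jωL = j·1125·0.001 = 0 + j1.125 Ω
  Z3: Z = 1/(jωC) = -j/(ω·C) = 0 - j2.694e+05 Ω
Step 3 — With open output, the series arm Z2 and the output shunt Z3 appear in series to ground: Z2 + Z3 = 0 - j2.694e+05 Ω.
Step 4 — Parallel with input shunt Z1: Z_in = Z1 || (Z2 + Z3) = 0 - j88.88 Ω = 88.88∠-90.0° Ω.
Step 5 — Source phasor: V = 9.61∠145.6° V = -7.929 + j5.429 V.
Step 6 — Ohm's law: I = V / Z_total = (-7.929 + j5.429) / (0 - j88.88) = -0.06108 - j0.08921 A.
Step 7 — Convert to polar: |I| = 0.1081 A, ∠I = -124.4°.

I = 0.1081∠-124.4° A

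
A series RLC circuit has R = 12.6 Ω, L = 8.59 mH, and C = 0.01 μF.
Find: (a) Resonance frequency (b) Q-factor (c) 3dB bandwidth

Step 1 — Resonance: ω₀ = 1/√(LC) = 1/√(0.00859·1e-08) = 1.079e+05 rad/s.
Step 2 — f₀ = ω₀/(2π) = 1.717e+04 Hz.
Step 3 — Series Q: Q = ω₀L/R = 1.079e+05·0.00859/12.6 = 73.56.
Step 4 — Bandwidth: Δω = ω₀/Q = 1467 rad/s; BW = Δω/(2π) = 233.5 Hz.

(a) f₀ = 1.717e+04 Hz  (b) Q = 73.56  (c) BW = 233.5 Hz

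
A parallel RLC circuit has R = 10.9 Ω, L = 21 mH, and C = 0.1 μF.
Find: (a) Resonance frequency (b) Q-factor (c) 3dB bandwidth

Step 1 — Resonance: ω₀ = 1/√(LC) = 1/√(0.021·1e-07) = 2.182e+04 rad/s.
Step 2 — f₀ = ω₀/(2π) = 3473 Hz.
Step 3 — Parallel Q: Q = R/(ω₀L) = 10.9/(2.182e+04·0.021) = 0.02379.
Step 4 — Bandwidth: Δω = ω₀/Q = 9.174e+05 rad/s; BW = Δω/(2π) = 1.46e+05 Hz.

(a) f₀ = 3473 Hz  (b) Q = 0.02379  (c) BW = 1.46e+05 Hz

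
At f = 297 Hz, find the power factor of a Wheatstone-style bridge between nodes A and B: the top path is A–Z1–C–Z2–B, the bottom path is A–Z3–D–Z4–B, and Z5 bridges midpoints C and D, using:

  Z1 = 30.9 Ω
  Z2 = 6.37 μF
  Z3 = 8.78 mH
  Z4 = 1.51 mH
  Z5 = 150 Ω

Step 1 — Angular frequency: ω = 2π·f = 2π·297 = 1866 rad/s.
Step 2 — Component impedances:
  Z1: Z = R = 30.9 Ω
  Z2: Z = 1/(jωC) = -j/(ω·C) = 0 - j84.12 Ω
  Z3: Z = jωL = j·1866·0.00878 = 0 + j16.38 Ω
  Z4: Z = jωL = j·1866·0.00151 = 0 + j2.818 Ω
  Z5: Z = R = 150 Ω
Step 3 — Bridge requires nodal analysis (the Z5 bridge couples midpoints C and D, so the two paths cannot be reduced to a simple series/parallel combination). Setting node B to ground and injecting 1 A at node A, the 3-node admittance system at A, C, D solves to V_A = Z_AB = 3.217 + j22.17 Ω = 22.4∠81.7° Ω.
Step 4 — Power factor: PF = cos(φ) = Re(Z)/|Z| = 3.217/22.4 = 0.1436.
Step 5 — Type: Im(Z) = 22.17 ⇒ lagging (phase φ = 81.7°).

PF = 0.1436 (lagging, φ = 81.7°)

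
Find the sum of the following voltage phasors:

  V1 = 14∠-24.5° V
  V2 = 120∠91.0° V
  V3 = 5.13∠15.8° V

Step 1 — Convert each phasor to rectangular form:
  V1 = 14·(cos(-24.5°) + j·sin(-24.5°)) = 12.74 - j5.806 V
  V2 = 120·(cos(91.0°) + j·sin(91.0°)) = -2.094 + j120 V
  V3 = 5.13·(cos(15.8°) + j·sin(15.8°)) = 4.936 + j1.397 V
Step 2 — Sum components: V_total = 15.58 + j115.6 V.
Step 3 — Convert to polar: |V_total| = 116.6 V, ∠V_total = 82.3°.

V_total = 116.6∠82.3° V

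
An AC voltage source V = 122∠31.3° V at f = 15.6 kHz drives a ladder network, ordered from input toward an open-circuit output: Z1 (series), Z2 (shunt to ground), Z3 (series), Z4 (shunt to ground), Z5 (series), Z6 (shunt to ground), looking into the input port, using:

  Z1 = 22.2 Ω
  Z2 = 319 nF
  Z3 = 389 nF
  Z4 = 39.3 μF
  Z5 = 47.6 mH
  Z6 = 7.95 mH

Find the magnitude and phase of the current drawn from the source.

Step 1 — Angular frequency: ω = 2π·f = 2π·1.56e+04 = 9.802e+04 rad/s.
Step 2 — Component impedances:
  Z1: Z = R = 22.2 Ω
  Z2: Z = 1/(jωC) = -j/(ω·C) = 0 - j31.98 Ω
  Z3: Z = 1/(jωC) = -j/(ω·C) = 0 - j26.23 Ω
  Z4: Z = 1/(jωC) = -j/(ω·C) = 0 - j0.2596 Ω
  Z5: Z = jωL = j·9.802e+04·0.0476 = 0 + j4666 Ω
  Z6: Z = jωL = j·9.802e+04·0.00795 = 0 + j779.2 Ω
Step 3 — Ladder network (open output): work backward from the far end, alternating series and parallel combinations. Z_in = 22.2 - j14.49 Ω = 26.51∠-33.1° Ω.
Step 4 — Source phasor: V = 122∠31.3° V = 104.2 + j63.38 V.
Step 5 — Ohm's law: I = V / Z_total = (104.2 + j63.38) / (22.2 - j14.49) = 1.986 + j4.151 A.
Step 6 — Convert to polar: |I| = 4.602 A, ∠I = 64.4°.

I = 4.602∠64.4° A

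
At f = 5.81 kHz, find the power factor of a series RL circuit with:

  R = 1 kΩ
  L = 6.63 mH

Step 1 — Angular frequency: ω = 2π·f = 2π·5810 = 3.651e+04 rad/s.
Step 2 — Component impedances:
  R: Z = R = 1000 Ω
  L: Z = jωL = j·3.651e+04·0.00663 = 0 + j242 Ω
Step 3 — Series combination: Z_total = R + L = 1000 + j242 Ω = 1029∠13.6° Ω.
Step 4 — Power factor: PF = cos(φ) = Re(Z)/|Z| = 1000/1028.9 = 0.9719.
Step 5 — Type: Im(Z) = 242 ⇒ lagging (phase φ = 13.6°).

PF = 0.9719 (lagging, φ = 13.6°)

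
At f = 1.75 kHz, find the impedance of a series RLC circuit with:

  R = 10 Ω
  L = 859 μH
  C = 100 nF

Step 1 — Angular frequency: ω = 2π·f = 2π·1750 = 1.1e+04 rad/s.
Step 2 — Component impedances:
  R: Z = R = 10 Ω
  L: Z = jωL = j·1.1e+04·0.000859 = 0 + j9.445 Ω
  C: Z = 1/(jωC) = -j/(ω·C) = 0 - j909.5 Ω
Step 3 — Series combination: Z_total = R + L + C = 10 - j900 Ω = 900.1∠-89.4° Ω.

Z = 10 - j900 Ω = 900.1∠-89.4° Ω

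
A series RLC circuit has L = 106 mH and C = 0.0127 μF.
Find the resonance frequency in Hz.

Step 1 — Resonance condition Im(Z)=0 gives ω₀ = 1/√(LC).
Step 2 — ω₀ = 1/√(0.106·1.27e-08) = 2.725e+04 rad/s.
Step 3 — f₀ = ω₀/(2π) = 4338 Hz.

f₀ = 4338 Hz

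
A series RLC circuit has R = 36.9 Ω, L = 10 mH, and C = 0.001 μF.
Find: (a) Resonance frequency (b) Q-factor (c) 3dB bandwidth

Step 1 — Resonance: ω₀ = 1/√(LC) = 1/√(0.01·1e-09) = 3.162e+05 rad/s.
Step 2 — f₀ = ω₀/(2π) = 5.033e+04 Hz.
Step 3 — Series Q: Q = ω₀L/R = 3.162e+05·0.01/36.9 = 85.7.
Step 4 — Bandwidth: Δω = ω₀/Q = 3690 rad/s; BW = Δω/(2π) = 587.3 Hz.

(a) f₀ = 5.033e+04 Hz  (b) Q = 85.7  (c) BW = 587.3 Hz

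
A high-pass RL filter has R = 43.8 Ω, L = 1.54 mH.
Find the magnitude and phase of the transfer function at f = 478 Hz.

Step 1 — Angular frequency: ω = 2π·478 = 3003 rad/s.
Step 2 — Transfer function: H(jω) = jωL/(R + jωL).
Step 3 — Numerator jωL = j·4.625; denominator R + jωL = 43.8 + j4.625.
Step 4 — H = 0.01103 + j0.1044.
Step 5 — Magnitude: |H| = 0.105 (-19.6 dB); phase: φ = 84.0°.

|H| = 0.105 (-19.6 dB), φ = 84.0°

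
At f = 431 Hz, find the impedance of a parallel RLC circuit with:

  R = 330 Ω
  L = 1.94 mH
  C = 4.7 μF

Step 1 — Angular frequency: ω = 2π·f = 2π·431 = 2708 rad/s.
Step 2 — Component impedances:
  R: Z = R = 330 Ω
  L: Z = jωL = j·2708·0.00194 = 0 + j5.254 Ω
  C: Z = 1/(jωC) = -j/(ω·C) = 0 - j78.57 Ω
Step 3 — Parallel combination: 1/Z_total = 1/R + 1/L + 1/C; Z_total = 0.09603 + j5.628 Ω = 5.629∠89.0° Ω.

Z = 0.09603 + j5.628 Ω = 5.629∠89.0° Ω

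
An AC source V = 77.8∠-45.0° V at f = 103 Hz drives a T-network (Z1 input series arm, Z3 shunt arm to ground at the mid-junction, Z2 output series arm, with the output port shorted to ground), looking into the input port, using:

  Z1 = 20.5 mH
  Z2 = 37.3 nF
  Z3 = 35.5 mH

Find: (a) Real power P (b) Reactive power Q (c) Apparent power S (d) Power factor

Step 1 — Angular frequency: ω = 2π·f = 2π·103 = 647.2 rad/s.
Step 2 — Component impedances:
  Z1: Z = jωL = j·647.2·0.0205 = 0 + j13.27 Ω
  Z2: Z = 1/(jωC) = -j/(ω·C) = 0 - j4.143e+04 Ω
  Z3: Z = jωL = j·647.2·0.0355 = 0 + j22.97 Ω
Step 3 — With the output port shorted to ground, the output series arm Z2 runs from the junction to ground; the shunt arm Z3 also runs from the junction to ground. They appear in parallel: Z3 || Z2 = 0 + j22.99 Ω.
Step 4 — Series with input arm Z1: Z_in = Z1 + (Z3 || Z2) = 0 + j36.25 Ω = 36.25∠90.0° Ω.
Step 5 — Source phasor: V = 77.8∠-45.0° V = 55.01 - j55.01 V.
Step 6 — Current: I = V / Z = -1.517 - j1.517 A = 2.146∠-135.0° A.
Step 7 — Complex power: S = V·I* = 0 + j167 VA.
Step 8 — Real power: P = Re(S) = 0 W.
Step 9 — Reactive power: Q = Im(S) = 167 VAR.
Step 10 — Apparent power: |S| = 167 VA.
Step 11 — Power factor: PF = P/|S| = 0 (lagging).

(a) P = 0 W  (b) Q = 167 VAR  (c) S = 167 VA  (d) PF = 0 (lagging)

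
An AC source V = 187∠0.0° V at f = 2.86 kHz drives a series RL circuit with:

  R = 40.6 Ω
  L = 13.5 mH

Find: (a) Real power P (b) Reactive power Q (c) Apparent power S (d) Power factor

Step 1 — Angular frequency: ω = 2π·f = 2π·2860 = 1.797e+04 rad/s.
Step 2 — Component impedances:
  R: Z = R = 40.6 Ω
  L: Z = jωL = j·1.797e+04·0.0135 = 0 + j242.6 Ω
Step 3 — Series combination: Z_total = R + L = 40.6 + j242.6 Ω = 246∠80.5° Ω.
Step 4 — Source phasor: V = 187∠0.0° V = 187 V.
Step 5 — Current: I = V / Z = 0.1255 - j0.7498 A = 0.7603∠-80.5° A.
Step 6 — Complex power: S = V·I* = 23.47 + j140.2 VA.
Step 7 — Real power: P = Re(S) = 23.47 W.
Step 8 — Reactive power: Q = Im(S) = 140.2 VAR.
Step 9 — Apparent power: |S| = 142.2 VA.
Step 10 — Power factor: PF = P/|S| = 0.1651 (lagging).

(a) P = 23.47 W  (b) Q = 140.2 VAR  (c) S = 142.2 VA  (d) PF = 0.1651 (lagging)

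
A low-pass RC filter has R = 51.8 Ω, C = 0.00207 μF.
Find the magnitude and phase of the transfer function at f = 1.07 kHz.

Step 1 — Angular frequency: ω = 2π·1070 = 6723 rad/s.
Step 2 — Transfer function: H(jω) = 1/(1 + jωRC).
Step 3 — Denominator: 1 + jωRC = 1 + j·6723·51.8·2.07e-09 = 1 + j0.0007209.
Step 4 — H = 1 - j0.0007209.
Step 5 — Magnitude: |H| = 1 (-0.0 dB); phase: φ = -0.0°.

|H| = 1 (-0.0 dB), φ = -0.0°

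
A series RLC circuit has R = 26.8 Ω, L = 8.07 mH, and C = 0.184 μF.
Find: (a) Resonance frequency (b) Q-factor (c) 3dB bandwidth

Step 1 — Resonance condition Im(Z)=0 gives ω₀ = 1/√(LC).
Step 2 — ω₀ = 1/√(0.00807·1.84e-07) = 2.595e+04 rad/s.
Step 3 — f₀ = ω₀/(2π) = 4130 Hz.
Step 4 — Series Q: Q = ω₀L/R = 2.595e+04·0.00807/26.8 = 7.814.
Step 5 — 3dB bandwidth: Δω = ω₀/Q = 3321 rad/s; BW = Δω/(2π) = 528.5 Hz.

(a) f₀ = 4130 Hz  (b) Q = 7.814  (c) BW = 528.5 Hz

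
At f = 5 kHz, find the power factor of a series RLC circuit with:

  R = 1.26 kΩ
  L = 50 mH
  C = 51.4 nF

Step 1 — Angular frequency: ω = 2π·f = 2π·5000 = 3.142e+04 rad/s.
Step 2 — Component impedances:
  R: Z = R = 1260 Ω
  L: Z = jωL = j·3.142e+04·0.05 = 0 + j1571 Ω
  C: Z = 1/(jωC) = -j/(ω·C) = 0 - j619.3 Ω
Step 3 — Series combination: Z_total = R + L + C = 1260 + j951.5 Ω = 1579∠37.1° Ω.
Step 4 — Power factor: PF = cos(φ) = Re(Z)/|Z| = 1260/1579 = 0.798.
Step 5 — Type: Im(Z) = 951.5 ⇒ lagging (phase φ = 37.1°).

PF = 0.798 (lagging, φ = 37.1°)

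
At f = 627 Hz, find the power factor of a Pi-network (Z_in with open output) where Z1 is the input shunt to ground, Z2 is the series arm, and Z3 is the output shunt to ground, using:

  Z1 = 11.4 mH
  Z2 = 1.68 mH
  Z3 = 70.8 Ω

Step 1 — Angular frequency: ω = 2π·f = 2π·627 = 3940 rad/s.
Step 2 — Component impedances:
  Z1: Z = jωL = j·3940·0.0114 = 0 + j44.91 Ω
  Z2: Z = jωL = j·3940·0.00168 = 0 + j6.618 Ω
  Z3: Z = R = 70.8 Ω
Step 3 — With open output, the series arm Z2 and the output shunt Z3 appear in series to ground: Z2 + Z3 = 70.8 + j6.618 Ω.
Step 4 — Parallel with input shunt Z1: Z_in = Z1 || (Z2 + Z3) = 18.62 + j31.36 Ω = 36.47∠59.3° Ω.
Step 5 — Power factor: PF = cos(φ) = Re(Z)/|Z| = 18.6235/36.47 = 0.5107.
Step 6 — Type: Im(Z) = 31.36 ⇒ lagging (phase φ = 59.3°).

PF = 0.5107 (lagging, φ = 59.3°)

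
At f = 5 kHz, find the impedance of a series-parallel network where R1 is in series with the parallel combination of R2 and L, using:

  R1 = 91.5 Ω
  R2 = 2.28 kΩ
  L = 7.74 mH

Step 1 — Angular frequency: ω = 2π·f = 2π·5000 = 3.142e+04 rad/s.
Step 2 — Component impedances:
  R1: Z = R = 91.5 Ω
  R2: Z = R = 2280 Ω
  L: Z = jωL = j·3.142e+04·0.00774 = 0 + j243.2 Ω
Step 3 — Parallel branch: R2 || L = 1/(1/R2 + 1/L) = 25.64 + j240.4 Ω.
Step 4 — Series with R1: Z_total = R1 + (R2 || L) = 117.1 + j240.4 Ω = 267.4∠64.0° Ω.

Z = 117.1 + j240.4 Ω = 267.4∠64.0° Ω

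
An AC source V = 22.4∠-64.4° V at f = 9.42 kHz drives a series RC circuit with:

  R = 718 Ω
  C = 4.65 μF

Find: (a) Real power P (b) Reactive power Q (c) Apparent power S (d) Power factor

Step 1 — Angular frequency: ω = 2π·f = 2π·9420 = 5.919e+04 rad/s.
Step 2 — Component impedances:
  R: Z = R = 718 Ω
  C: Z = 1/(jωC) = -j/(ω·C) = 0 - j3.633 Ω
Step 3 — Series combination: Z_total = R + C = 718 - j3.633 Ω = 718∠-0.3° Ω.
Step 4 — Source phasor: V = 22.4∠-64.4° V = 9.679 - j20.2 V.
Step 5 — Current: I = V / Z = 0.01362 - j0.02807 A = 0.0312∠-64.1° A.
Step 6 — Complex power: S = V·I* = 0.6988 - j0.003536 VA.
Step 7 — Real power: P = Re(S) = 0.6988 W.
Step 8 — Reactive power: Q = Im(S) = -0.003536 VAR.
Step 9 — Apparent power: |S| = 0.6988 VA.
Step 10 — Power factor: PF = P/|S| = 1 (leading).

(a) P = 0.6988 W  (b) Q = -0.003536 VAR  (c) S = 0.6988 VA  (d) PF = 1 (leading)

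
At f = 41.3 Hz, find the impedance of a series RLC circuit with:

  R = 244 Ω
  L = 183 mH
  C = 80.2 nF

Step 1 — Angular frequency: ω = 2π·f = 2π·41.3 = 259.5 rad/s.
Step 2 — Component impedances:
  R: Z = R = 244 Ω
  L: Z = jωL = j·259.5·0.183 = 0 + j47.49 Ω
  C: Z = 1/(jωC) = -j/(ω·C) = 0 - j4.805e+04 Ω
Step 3 — Series combination: Z_total = R + L + C = 244 - j4.8e+04 Ω = 4.8e+04∠-89.7° Ω.

Z = 244 - j4.8e+04 Ω = 4.8e+04∠-89.7° Ω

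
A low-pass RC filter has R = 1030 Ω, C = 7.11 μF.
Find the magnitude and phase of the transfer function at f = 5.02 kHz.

Step 1 — Angular frequency: ω = 2π·5020 = 3.154e+04 rad/s.
Step 2 — Transfer function: H(jω) = 1/(1 + jωRC).
Step 3 — Denominator: 1 + jωRC = 1 + j·3.154e+04·1030·7.11e-06 = 1 + j231.
Step 4 — H = 1.874e-05 - j0.004329.
Step 5 — Magnitude: |H| = 0.004329 (-47.3 dB); phase: φ = -89.8°.

|H| = 0.004329 (-47.3 dB), φ = -89.8°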